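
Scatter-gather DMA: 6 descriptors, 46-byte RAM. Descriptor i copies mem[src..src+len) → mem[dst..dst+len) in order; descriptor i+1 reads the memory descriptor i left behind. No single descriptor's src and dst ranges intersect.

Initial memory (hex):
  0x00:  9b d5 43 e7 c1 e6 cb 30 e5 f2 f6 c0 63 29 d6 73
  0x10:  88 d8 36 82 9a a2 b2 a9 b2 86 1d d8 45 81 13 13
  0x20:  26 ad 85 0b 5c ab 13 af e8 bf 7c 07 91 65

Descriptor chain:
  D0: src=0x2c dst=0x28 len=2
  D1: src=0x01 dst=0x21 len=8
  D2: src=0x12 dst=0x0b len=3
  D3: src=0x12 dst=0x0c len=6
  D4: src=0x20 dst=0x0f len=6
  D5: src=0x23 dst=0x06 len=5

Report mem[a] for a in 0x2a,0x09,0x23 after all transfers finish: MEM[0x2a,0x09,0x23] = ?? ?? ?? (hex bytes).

MEM[0x2a,0x09,0x23] = 7c cb e7

D0: mem[0x28..0x29] <- [91 65]
D1: mem[0x21..0x28] <- [d5 43 e7 c1 e6 cb 30 e5]
D2: mem[0x0b..0x0d] <- [36 82 9a]
D3: mem[0x0c..0x11] <- [36 82 9a a2 b2 a9]
D4: mem[0x0f..0x14] <- [26 d5 43 e7 c1 e6]
D5: mem[0x06..0x0a] <- [e7 c1 e6 cb 30]
query mem[0x2a]=0x7c, mem[0x09]=0xcb, mem[0x23]=0xe7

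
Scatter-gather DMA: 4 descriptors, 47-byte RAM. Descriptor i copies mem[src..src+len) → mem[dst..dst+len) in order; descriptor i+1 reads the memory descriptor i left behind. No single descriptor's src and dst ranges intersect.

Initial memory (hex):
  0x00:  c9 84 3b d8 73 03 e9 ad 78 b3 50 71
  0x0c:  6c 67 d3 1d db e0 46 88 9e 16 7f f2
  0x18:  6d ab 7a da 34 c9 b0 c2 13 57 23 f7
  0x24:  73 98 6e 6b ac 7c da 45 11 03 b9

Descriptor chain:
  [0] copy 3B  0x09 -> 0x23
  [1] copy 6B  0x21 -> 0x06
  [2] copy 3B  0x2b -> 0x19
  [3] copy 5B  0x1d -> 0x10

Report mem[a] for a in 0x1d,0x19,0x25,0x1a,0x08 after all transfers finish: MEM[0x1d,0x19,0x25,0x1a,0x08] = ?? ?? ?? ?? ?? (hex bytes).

MEM[0x1d,0x19,0x25,0x1a,0x08] = c9 45 71 11 b3

D0: mem[0x23..0x25] <- [b3 50 71]
D1: mem[0x06..0x0b] <- [57 23 b3 50 71 6e]
D2: mem[0x19..0x1b] <- [45 11 03]
D3: mem[0x10..0x14] <- [c9 b0 c2 13 57]
query mem[0x1d]=0xc9, mem[0x19]=0x45, mem[0x25]=0x71, mem[0x1a]=0x11, mem[0x08]=0xb3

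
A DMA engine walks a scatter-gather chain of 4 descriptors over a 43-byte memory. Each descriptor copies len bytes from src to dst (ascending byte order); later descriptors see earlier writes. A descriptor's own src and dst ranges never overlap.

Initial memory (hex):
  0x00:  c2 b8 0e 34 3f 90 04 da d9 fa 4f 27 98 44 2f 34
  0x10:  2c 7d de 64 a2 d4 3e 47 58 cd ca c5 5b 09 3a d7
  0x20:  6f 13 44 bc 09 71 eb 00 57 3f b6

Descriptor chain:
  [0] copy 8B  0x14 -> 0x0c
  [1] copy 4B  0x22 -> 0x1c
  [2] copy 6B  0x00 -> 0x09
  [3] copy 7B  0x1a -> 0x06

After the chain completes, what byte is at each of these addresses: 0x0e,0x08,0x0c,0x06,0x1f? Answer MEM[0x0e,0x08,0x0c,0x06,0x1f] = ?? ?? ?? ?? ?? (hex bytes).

D0: mem[0x0c..0x13] <- [a2 d4 3e 47 58 cd ca c5]
D1: mem[0x1c..0x1f] <- [44 bc 09 71]
D2: mem[0x09..0x0e] <- [c2 b8 0e 34 3f 90]
D3: mem[0x06..0x0c] <- [ca c5 44 bc 09 71 6f]
query mem[0x0e]=0x90, mem[0x08]=0x44, mem[0x0c]=0x6f, mem[0x06]=0xca, mem[0x1f]=0x71

MEM[0x0e,0x08,0x0c,0x06,0x1f] = 90 44 6f ca 71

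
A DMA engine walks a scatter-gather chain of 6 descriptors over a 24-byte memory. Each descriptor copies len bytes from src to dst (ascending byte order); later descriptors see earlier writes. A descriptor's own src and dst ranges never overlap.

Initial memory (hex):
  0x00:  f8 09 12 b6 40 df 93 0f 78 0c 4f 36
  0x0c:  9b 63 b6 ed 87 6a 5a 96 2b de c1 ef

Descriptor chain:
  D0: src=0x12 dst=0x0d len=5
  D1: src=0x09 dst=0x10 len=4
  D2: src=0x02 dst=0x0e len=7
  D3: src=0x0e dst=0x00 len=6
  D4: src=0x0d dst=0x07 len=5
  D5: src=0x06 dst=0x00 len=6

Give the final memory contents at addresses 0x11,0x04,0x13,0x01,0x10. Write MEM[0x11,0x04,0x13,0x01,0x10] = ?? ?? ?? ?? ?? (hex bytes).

MEM[0x11,0x04,0x13,0x01,0x10] = df 40 0f 5a 40

D0: mem[0x0d..0x11] <- [5a 96 2b de c1]
D1: mem[0x10..0x13] <- [0c 4f 36 9b]
D2: mem[0x0e..0x14] <- [12 b6 40 df 93 0f 78]
D3: mem[0x00..0x05] <- [12 b6 40 df 93 0f]
D4: mem[0x07..0x0b] <- [5a 12 b6 40 df]
D5: mem[0x00..0x05] <- [93 5a 12 b6 40 df]
query mem[0x11]=0xdf, mem[0x04]=0x40, mem[0x13]=0x0f, mem[0x01]=0x5a, mem[0x10]=0x40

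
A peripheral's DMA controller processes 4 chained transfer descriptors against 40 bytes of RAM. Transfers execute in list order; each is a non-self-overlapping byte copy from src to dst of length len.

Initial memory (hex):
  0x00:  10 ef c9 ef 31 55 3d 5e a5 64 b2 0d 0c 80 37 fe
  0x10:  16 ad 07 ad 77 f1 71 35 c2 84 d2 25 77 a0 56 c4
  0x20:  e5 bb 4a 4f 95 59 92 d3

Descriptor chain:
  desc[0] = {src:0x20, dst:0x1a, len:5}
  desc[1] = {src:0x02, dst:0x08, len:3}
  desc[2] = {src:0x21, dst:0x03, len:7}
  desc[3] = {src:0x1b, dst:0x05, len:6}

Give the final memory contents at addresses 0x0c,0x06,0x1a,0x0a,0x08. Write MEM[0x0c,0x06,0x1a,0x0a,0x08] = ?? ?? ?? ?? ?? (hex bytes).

MEM[0x0c,0x06,0x1a,0x0a,0x08] = 0c 4a e5 e5 95

#0 dst[0x1a+5] := {0xe5,0xbb,0x4a,0x4f,0x95}
#1 dst[0x08+3] := {0xc9,0xef,0x31}
#2 dst[0x03+7] := {0xbb,0x4a,0x4f,0x95,0x59,0x92,0xd3}
#3 dst[0x05+6] := {0xbb,0x4a,0x4f,0x95,0xc4,0xe5}
query mem[0x0c]=0x0c, mem[0x06]=0x4a, mem[0x1a]=0xe5, mem[0x0a]=0xe5, mem[0x08]=0x95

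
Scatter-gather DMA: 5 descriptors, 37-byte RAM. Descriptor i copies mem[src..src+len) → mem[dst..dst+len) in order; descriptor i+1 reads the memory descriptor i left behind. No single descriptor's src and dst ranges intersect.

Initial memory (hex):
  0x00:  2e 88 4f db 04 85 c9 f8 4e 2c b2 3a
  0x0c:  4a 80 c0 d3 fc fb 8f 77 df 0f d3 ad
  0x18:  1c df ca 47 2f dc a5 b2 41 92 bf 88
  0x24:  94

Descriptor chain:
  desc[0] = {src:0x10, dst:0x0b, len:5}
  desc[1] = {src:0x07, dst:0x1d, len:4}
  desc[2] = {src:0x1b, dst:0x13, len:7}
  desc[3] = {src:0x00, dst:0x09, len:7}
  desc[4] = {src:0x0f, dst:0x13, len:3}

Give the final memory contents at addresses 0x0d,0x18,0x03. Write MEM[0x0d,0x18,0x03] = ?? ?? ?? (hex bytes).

MEM[0x0d,0x18,0x03] = 04 b2 db

#0 dst[0x0b+5] := {0xfc,0xfb,0x8f,0x77,0xdf}
#1 dst[0x1d+4] := {0xf8,0x4e,0x2c,0xb2}
#2 dst[0x13+7] := {0x47,0x2f,0xf8,0x4e,0x2c,0xb2,0x92}
#3 dst[0x09+7] := {0x2e,0x88,0x4f,0xdb,0x04,0x85,0xc9}
#4 dst[0x13+3] := {0xc9,0xfc,0xfb}
query mem[0x0d]=0x04, mem[0x18]=0xb2, mem[0x03]=0xdb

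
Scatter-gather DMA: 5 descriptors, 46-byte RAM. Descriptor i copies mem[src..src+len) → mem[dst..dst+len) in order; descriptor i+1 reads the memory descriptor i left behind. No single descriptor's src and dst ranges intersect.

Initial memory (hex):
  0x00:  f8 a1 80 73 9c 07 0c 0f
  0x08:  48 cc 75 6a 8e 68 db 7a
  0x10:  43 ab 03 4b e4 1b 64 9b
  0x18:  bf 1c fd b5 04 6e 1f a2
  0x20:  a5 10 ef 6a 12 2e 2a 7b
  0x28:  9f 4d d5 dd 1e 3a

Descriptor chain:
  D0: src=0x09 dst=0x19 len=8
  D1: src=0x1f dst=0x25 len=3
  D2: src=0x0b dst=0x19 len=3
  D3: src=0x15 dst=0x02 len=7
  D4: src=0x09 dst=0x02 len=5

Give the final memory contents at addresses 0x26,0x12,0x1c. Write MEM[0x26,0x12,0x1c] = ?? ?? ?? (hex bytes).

  after D0: wrote 8B at 0x19 = cc756a8e68db7a43
  after D1: wrote 3B at 0x25 = 7a4310
  after D2: wrote 3B at 0x19 = 6a8e68
  after D3: wrote 7B at 0x02 = 1b649bbf6a8e68
  after D4: wrote 5B at 0x02 = cc756a8e68
query mem[0x26]=0x43, mem[0x12]=0x03, mem[0x1c]=0x8e

MEM[0x26,0x12,0x1c] = 43 03 8e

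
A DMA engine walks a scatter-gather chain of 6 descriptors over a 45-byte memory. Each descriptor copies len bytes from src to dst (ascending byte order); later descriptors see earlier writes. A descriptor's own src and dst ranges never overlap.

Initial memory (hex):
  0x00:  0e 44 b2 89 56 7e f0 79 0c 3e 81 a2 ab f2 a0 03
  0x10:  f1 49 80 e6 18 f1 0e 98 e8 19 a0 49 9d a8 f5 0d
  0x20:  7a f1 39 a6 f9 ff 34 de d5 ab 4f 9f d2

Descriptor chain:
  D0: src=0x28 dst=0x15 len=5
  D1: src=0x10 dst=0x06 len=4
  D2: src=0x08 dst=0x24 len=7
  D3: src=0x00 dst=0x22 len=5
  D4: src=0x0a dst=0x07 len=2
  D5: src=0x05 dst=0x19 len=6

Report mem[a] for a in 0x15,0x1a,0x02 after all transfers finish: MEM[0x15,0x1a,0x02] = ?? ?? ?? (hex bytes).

MEM[0x15,0x1a,0x02] = d5 f1 b2

  after D0: wrote 5B at 0x15 = d5ab4f9fd2
  after D1: wrote 4B at 0x06 = f14980e6
  after D2: wrote 7B at 0x24 = 80e681a2abf2a0
  after D3: wrote 5B at 0x22 = 0e44b28956
  after D4: wrote 2B at 0x07 = 81a2
  after D5: wrote 6B at 0x19 = 7ef181a2e681
query mem[0x15]=0xd5, mem[0x1a]=0xf1, mem[0x02]=0xb2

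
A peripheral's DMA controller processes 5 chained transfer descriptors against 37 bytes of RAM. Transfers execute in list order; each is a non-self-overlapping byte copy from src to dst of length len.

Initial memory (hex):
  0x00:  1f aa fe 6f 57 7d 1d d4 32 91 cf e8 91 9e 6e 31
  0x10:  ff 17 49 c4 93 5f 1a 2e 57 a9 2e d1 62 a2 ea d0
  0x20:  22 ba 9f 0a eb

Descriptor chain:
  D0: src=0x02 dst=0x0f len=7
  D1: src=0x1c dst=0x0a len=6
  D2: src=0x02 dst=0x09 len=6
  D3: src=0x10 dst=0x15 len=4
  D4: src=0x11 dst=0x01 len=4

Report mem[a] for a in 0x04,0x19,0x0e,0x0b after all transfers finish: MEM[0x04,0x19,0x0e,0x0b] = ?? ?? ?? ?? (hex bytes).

MEM[0x04,0x19,0x0e,0x0b] = d4 a9 d4 57

#0 dst[0x0f+7] := {0xfe,0x6f,0x57,0x7d,0x1d,0xd4,0x32}
#1 dst[0x0a+6] := {0x62,0xa2,0xea,0xd0,0x22,0xba}
#2 dst[0x09+6] := {0xfe,0x6f,0x57,0x7d,0x1d,0xd4}
#3 dst[0x15+4] := {0x6f,0x57,0x7d,0x1d}
#4 dst[0x01+4] := {0x57,0x7d,0x1d,0xd4}
query mem[0x04]=0xd4, mem[0x19]=0xa9, mem[0x0e]=0xd4, mem[0x0b]=0x57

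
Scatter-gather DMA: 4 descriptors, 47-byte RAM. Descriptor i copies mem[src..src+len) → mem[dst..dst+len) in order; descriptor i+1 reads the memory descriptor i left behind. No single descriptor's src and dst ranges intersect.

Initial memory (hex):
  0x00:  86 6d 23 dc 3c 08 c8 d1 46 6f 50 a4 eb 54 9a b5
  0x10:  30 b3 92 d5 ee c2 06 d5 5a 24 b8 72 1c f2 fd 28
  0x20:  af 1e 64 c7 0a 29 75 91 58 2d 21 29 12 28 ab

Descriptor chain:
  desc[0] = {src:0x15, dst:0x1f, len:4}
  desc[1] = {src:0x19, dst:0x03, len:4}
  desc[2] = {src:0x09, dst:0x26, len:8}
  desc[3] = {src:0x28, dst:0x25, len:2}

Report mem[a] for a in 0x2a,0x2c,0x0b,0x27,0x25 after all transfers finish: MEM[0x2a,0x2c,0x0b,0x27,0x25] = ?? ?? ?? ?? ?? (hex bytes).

  after D0: wrote 4B at 0x1f = c206d55a
  after D1: wrote 4B at 0x03 = 24b8721c
  after D2: wrote 8B at 0x26 = 6f50a4eb549ab530
  after D3: wrote 2B at 0x25 = a4eb
query mem[0x2a]=0x54, mem[0x2c]=0xb5, mem[0x0b]=0xa4, mem[0x27]=0x50, mem[0x25]=0xa4

MEM[0x2a,0x2c,0x0b,0x27,0x25] = 54 b5 a4 50 a4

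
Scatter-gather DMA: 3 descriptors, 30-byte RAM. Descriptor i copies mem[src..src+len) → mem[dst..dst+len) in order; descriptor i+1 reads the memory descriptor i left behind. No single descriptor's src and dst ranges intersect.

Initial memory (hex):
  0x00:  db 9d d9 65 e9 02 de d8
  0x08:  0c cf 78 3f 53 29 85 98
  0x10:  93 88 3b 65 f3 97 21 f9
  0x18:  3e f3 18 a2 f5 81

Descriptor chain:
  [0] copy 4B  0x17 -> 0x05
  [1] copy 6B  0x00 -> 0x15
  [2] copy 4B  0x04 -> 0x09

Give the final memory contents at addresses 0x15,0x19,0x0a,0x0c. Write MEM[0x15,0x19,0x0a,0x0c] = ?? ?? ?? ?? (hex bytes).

MEM[0x15,0x19,0x0a,0x0c] = db e9 f9 f3

#0 dst[0x05+4] := {0xf9,0x3e,0xf3,0x18}
#1 dst[0x15+6] := {0xdb,0x9d,0xd9,0x65,0xe9,0xf9}
#2 dst[0x09+4] := {0xe9,0xf9,0x3e,0xf3}
query mem[0x15]=0xdb, mem[0x19]=0xe9, mem[0x0a]=0xf9, mem[0x0c]=0xf3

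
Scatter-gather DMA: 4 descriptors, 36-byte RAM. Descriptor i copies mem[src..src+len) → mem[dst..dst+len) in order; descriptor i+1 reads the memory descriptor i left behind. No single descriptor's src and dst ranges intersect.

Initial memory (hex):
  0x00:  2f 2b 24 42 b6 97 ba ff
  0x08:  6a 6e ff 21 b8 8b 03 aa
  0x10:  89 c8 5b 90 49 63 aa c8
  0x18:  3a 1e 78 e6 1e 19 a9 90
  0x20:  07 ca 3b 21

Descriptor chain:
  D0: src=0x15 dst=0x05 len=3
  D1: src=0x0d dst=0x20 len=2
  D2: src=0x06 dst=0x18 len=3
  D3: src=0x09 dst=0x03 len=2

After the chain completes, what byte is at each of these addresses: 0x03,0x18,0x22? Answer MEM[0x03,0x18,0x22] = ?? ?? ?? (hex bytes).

MEM[0x03,0x18,0x22] = 6e aa 3b

#0 dst[0x05+3] := {0x63,0xaa,0xc8}
#1 dst[0x20+2] := {0x8b,0x03}
#2 dst[0x18+3] := {0xaa,0xc8,0x6a}
#3 dst[0x03+2] := {0x6e,0xff}
query mem[0x03]=0x6e, mem[0x18]=0xaa, mem[0x22]=0x3b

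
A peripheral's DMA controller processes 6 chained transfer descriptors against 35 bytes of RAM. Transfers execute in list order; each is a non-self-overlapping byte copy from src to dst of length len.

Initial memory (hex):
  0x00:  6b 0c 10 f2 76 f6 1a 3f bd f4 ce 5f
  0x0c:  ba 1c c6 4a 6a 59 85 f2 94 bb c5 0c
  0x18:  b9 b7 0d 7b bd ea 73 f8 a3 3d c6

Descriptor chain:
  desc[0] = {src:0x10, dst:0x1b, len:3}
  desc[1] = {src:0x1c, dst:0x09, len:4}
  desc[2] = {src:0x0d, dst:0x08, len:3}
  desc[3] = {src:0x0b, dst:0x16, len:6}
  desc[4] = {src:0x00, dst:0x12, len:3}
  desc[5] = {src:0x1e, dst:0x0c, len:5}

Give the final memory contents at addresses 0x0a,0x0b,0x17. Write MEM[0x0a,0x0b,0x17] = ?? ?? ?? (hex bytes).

MEM[0x0a,0x0b,0x17] = 4a 73 f8

#0 dst[0x1b+3] := {0x6a,0x59,0x85}
#1 dst[0x09+4] := {0x59,0x85,0x73,0xf8}
#2 dst[0x08+3] := {0x1c,0xc6,0x4a}
#3 dst[0x16+6] := {0x73,0xf8,0x1c,0xc6,0x4a,0x6a}
#4 dst[0x12+3] := {0x6b,0x0c,0x10}
#5 dst[0x0c+5] := {0x73,0xf8,0xa3,0x3d,0xc6}
query mem[0x0a]=0x4a, mem[0x0b]=0x73, mem[0x17]=0xf8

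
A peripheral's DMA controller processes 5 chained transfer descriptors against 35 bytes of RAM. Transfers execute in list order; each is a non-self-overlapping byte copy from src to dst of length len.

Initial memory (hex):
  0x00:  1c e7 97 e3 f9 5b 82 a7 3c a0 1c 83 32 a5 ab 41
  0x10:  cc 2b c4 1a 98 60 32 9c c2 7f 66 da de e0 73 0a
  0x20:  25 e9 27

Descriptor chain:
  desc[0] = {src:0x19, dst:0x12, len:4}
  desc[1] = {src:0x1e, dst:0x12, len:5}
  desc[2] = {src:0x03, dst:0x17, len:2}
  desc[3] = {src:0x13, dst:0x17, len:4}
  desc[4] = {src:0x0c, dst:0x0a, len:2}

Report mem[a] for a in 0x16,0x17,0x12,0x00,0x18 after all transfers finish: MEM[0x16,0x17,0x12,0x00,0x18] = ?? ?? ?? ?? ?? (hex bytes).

MEM[0x16,0x17,0x12,0x00,0x18] = 27 0a 73 1c 25

D0: mem[0x12..0x15] <- [7f 66 da de]
D1: mem[0x12..0x16] <- [73 0a 25 e9 27]
D2: mem[0x17..0x18] <- [e3 f9]
D3: mem[0x17..0x1a] <- [0a 25 e9 27]
D4: mem[0x0a..0x0b] <- [32 a5]
query mem[0x16]=0x27, mem[0x17]=0x0a, mem[0x12]=0x73, mem[0x00]=0x1c, mem[0x18]=0x25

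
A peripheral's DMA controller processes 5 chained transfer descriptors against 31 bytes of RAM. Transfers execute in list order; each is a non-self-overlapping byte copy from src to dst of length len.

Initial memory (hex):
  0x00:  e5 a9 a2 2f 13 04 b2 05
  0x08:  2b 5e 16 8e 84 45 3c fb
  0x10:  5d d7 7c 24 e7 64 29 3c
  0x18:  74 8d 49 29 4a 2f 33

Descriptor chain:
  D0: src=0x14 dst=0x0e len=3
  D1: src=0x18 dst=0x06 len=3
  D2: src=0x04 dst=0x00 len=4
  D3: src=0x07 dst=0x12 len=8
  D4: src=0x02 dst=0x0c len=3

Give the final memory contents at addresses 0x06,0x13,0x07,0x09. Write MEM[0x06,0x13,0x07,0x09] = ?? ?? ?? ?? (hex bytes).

  after D0: wrote 3B at 0x0e = e76429
  after D1: wrote 3B at 0x06 = 748d49
  after D2: wrote 4B at 0x00 = 1304748d
  after D3: wrote 8B at 0x12 = 8d495e168e8445e7
  after D4: wrote 3B at 0x0c = 748d13
query mem[0x06]=0x74, mem[0x13]=0x49, mem[0x07]=0x8d, mem[0x09]=0x5e

MEM[0x06,0x13,0x07,0x09] = 74 49 8d 5e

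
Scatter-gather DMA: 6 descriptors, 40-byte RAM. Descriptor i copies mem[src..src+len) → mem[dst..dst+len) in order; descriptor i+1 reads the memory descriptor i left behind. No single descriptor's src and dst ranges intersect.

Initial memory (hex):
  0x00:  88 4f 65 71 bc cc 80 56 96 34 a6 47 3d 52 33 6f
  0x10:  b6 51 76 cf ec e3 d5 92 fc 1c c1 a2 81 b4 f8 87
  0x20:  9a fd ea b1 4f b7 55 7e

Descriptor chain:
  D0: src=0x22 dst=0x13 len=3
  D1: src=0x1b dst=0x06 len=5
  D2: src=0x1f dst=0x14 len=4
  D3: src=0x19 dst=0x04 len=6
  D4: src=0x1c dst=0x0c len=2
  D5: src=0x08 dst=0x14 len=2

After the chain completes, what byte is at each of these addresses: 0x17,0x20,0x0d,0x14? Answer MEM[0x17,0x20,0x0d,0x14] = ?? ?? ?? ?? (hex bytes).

MEM[0x17,0x20,0x0d,0x14] = ea 9a b4 b4

#0 dst[0x13+3] := {0xea,0xb1,0x4f}
#1 dst[0x06+5] := {0xa2,0x81,0xb4,0xf8,0x87}
#2 dst[0x14+4] := {0x87,0x9a,0xfd,0xea}
#3 dst[0x04+6] := {0x1c,0xc1,0xa2,0x81,0xb4,0xf8}
#4 dst[0x0c+2] := {0x81,0xb4}
#5 dst[0x14+2] := {0xb4,0xf8}
query mem[0x17]=0xea, mem[0x20]=0x9a, mem[0x0d]=0xb4, mem[0x14]=0xb4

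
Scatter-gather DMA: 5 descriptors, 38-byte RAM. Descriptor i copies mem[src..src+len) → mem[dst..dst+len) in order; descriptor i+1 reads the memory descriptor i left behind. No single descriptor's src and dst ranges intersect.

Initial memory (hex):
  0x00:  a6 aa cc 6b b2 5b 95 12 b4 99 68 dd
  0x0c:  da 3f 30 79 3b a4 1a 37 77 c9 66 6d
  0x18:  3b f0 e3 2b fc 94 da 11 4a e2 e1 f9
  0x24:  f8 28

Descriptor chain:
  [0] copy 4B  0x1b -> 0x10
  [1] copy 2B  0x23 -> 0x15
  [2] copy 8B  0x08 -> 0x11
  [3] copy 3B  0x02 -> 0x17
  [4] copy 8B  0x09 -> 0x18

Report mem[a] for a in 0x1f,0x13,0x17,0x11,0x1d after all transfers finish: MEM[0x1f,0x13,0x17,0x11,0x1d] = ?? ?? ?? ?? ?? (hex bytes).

#0 dst[0x10+4] := {0x2b,0xfc,0x94,0xda}
#1 dst[0x15+2] := {0xf9,0xf8}
#2 dst[0x11+8] := {0xb4,0x99,0x68,0xdd,0xda,0x3f,0x30,0x79}
#3 dst[0x17+3] := {0xcc,0x6b,0xb2}
#4 dst[0x18+8] := {0x99,0x68,0xdd,0xda,0x3f,0x30,0x79,0x2b}
query mem[0x1f]=0x2b, mem[0x13]=0x68, mem[0x17]=0xcc, mem[0x11]=0xb4, mem[0x1d]=0x30

MEM[0x1f,0x13,0x17,0x11,0x1d] = 2b 68 cc b4 30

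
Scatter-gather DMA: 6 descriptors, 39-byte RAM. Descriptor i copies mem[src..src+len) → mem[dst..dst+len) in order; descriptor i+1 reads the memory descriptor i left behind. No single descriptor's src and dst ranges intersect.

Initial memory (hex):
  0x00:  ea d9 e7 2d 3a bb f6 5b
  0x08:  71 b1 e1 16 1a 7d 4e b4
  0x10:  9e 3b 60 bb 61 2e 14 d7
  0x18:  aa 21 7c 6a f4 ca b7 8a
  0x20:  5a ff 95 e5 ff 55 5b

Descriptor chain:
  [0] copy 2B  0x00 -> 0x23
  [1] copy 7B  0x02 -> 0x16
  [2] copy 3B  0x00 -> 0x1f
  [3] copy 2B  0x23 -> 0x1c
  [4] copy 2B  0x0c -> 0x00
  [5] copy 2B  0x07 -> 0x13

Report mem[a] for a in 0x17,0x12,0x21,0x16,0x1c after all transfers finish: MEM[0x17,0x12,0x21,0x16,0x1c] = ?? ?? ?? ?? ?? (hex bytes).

D0: mem[0x23..0x24] <- [ea d9]
D1: mem[0x16..0x1c] <- [e7 2d 3a bb f6 5b 71]
D2: mem[0x1f..0x21] <- [ea d9 e7]
D3: mem[0x1c..0x1d] <- [ea d9]
D4: mem[0x00..0x01] <- [1a 7d]
D5: mem[0x13..0x14] <- [5b 71]
query mem[0x17]=0x2d, mem[0x12]=0x60, mem[0x21]=0xe7, mem[0x16]=0xe7, mem[0x1c]=0xea

MEM[0x17,0x12,0x21,0x16,0x1c] = 2d 60 e7 e7 ea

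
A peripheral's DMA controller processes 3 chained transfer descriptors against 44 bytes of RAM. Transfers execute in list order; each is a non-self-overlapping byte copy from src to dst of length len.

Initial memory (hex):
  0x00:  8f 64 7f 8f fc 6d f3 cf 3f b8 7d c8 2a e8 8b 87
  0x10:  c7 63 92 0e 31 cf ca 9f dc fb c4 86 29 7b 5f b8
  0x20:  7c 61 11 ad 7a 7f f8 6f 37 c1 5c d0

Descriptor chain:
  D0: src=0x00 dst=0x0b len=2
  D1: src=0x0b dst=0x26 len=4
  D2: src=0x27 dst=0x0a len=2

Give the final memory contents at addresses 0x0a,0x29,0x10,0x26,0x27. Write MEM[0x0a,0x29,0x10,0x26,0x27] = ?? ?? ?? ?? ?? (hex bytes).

D0: mem[0x0b..0x0c] <- [8f 64]
D1: mem[0x26..0x29] <- [8f 64 e8 8b]
D2: mem[0x0a..0x0b] <- [64 e8]
query mem[0x0a]=0x64, mem[0x29]=0x8b, mem[0x10]=0xc7, mem[0x26]=0x8f, mem[0x27]=0x64

MEM[0x0a,0x29,0x10,0x26,0x27] = 64 8b c7 8f 64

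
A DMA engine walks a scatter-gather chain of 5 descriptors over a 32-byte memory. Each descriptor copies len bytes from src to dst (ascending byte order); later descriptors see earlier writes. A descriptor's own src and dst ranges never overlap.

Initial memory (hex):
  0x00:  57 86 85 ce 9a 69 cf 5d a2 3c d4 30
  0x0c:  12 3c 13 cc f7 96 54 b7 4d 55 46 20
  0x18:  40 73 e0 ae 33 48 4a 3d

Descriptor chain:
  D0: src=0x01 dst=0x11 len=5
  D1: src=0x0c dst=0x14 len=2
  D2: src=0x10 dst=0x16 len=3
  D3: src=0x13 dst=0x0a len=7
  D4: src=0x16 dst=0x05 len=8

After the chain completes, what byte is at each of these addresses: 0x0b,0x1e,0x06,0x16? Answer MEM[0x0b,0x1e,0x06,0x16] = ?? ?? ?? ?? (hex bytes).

MEM[0x0b,0x1e,0x06,0x16] = 33 4a 86 f7

#0 dst[0x11+5] := {0x86,0x85,0xce,0x9a,0x69}
#1 dst[0x14+2] := {0x12,0x3c}
#2 dst[0x16+3] := {0xf7,0x86,0x85}
#3 dst[0x0a+7] := {0xce,0x12,0x3c,0xf7,0x86,0x85,0x73}
#4 dst[0x05+8] := {0xf7,0x86,0x85,0x73,0xe0,0xae,0x33,0x48}
query mem[0x0b]=0x33, mem[0x1e]=0x4a, mem[0x06]=0x86, mem[0x16]=0xf7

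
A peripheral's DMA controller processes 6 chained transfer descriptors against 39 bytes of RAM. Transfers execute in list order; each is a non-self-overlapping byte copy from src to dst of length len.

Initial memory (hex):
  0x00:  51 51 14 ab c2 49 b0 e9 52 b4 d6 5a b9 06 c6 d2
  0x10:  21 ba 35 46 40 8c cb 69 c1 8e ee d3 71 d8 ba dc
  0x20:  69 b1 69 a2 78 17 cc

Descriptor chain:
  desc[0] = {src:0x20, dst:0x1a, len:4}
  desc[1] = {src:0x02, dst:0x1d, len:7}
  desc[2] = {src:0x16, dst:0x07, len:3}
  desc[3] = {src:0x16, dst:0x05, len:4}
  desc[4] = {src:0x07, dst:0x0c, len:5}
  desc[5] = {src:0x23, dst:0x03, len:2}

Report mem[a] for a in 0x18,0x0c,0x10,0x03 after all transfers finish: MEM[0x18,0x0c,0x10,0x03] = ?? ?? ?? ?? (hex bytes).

  after D0: wrote 4B at 0x1a = 69b169a2
  after D1: wrote 7B at 0x1d = 14abc249b0e952
  after D2: wrote 3B at 0x07 = cb69c1
  after D3: wrote 4B at 0x05 = cb69c18e
  after D4: wrote 5B at 0x0c = c18ec1d65a
  after D5: wrote 2B at 0x03 = 5278
query mem[0x18]=0xc1, mem[0x0c]=0xc1, mem[0x10]=0x5a, mem[0x03]=0x52

MEM[0x18,0x0c,0x10,0x03] = c1 c1 5a 52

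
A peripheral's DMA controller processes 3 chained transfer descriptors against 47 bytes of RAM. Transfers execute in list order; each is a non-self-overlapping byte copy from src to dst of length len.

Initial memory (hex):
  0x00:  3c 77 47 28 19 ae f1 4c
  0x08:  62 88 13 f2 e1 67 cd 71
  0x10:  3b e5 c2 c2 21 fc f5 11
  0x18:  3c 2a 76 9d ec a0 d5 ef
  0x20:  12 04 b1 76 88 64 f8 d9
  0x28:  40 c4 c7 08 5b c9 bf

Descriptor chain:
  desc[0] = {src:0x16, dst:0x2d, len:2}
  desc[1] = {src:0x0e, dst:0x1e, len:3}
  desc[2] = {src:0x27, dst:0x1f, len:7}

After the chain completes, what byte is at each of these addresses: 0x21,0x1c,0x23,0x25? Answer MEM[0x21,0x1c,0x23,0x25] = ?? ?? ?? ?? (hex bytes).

MEM[0x21,0x1c,0x23,0x25] = c4 ec 08 f5

#0 dst[0x2d+2] := {0xf5,0x11}
#1 dst[0x1e+3] := {0xcd,0x71,0x3b}
#2 dst[0x1f+7] := {0xd9,0x40,0xc4,0xc7,0x08,0x5b,0xf5}
query mem[0x21]=0xc4, mem[0x1c]=0xec, mem[0x23]=0x08, mem[0x25]=0xf5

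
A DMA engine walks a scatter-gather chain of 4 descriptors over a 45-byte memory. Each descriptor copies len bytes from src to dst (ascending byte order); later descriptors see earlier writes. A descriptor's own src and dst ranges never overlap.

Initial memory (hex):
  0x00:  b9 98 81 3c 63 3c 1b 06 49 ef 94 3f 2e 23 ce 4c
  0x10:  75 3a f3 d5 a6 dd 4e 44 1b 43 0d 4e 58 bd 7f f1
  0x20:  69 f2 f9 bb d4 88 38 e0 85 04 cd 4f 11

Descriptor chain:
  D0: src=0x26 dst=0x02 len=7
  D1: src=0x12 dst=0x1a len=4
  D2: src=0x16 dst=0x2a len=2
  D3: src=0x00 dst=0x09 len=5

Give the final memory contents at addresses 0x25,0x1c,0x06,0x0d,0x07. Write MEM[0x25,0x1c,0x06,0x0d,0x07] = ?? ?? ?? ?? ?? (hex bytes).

MEM[0x25,0x1c,0x06,0x0d,0x07] = 88 a6 cd 85 4f

[0] 0x26->0x02 len=7 : 38 e0 85 04 cd 4f 11
[1] 0x12->0x1a len=4 : f3 d5 a6 dd
[2] 0x16->0x2a len=2 : 4e 44
[3] 0x00->0x09 len=5 : b9 98 38 e0 85
query mem[0x25]=0x88, mem[0x1c]=0xa6, mem[0x06]=0xcd, mem[0x0d]=0x85, mem[0x07]=0x4f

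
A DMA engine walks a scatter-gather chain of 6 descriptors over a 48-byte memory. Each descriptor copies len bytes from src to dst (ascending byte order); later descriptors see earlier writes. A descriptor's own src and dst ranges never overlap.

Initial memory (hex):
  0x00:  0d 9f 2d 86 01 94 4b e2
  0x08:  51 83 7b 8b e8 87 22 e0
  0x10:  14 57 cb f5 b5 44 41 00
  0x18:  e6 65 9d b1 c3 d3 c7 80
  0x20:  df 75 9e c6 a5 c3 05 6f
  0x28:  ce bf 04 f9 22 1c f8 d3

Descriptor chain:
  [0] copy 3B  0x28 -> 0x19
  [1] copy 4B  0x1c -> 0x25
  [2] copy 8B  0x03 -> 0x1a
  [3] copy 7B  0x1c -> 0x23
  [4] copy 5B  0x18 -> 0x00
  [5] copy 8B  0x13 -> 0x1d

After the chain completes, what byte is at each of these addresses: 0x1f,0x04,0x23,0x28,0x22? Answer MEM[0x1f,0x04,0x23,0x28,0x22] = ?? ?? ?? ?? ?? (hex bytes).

MEM[0x1f,0x04,0x23,0x28,0x22] = 44 94 ce 7b e6

#0 dst[0x19+3] := {0xce,0xbf,0x04}
#1 dst[0x25+4] := {0xc3,0xd3,0xc7,0x80}
#2 dst[0x1a+8] := {0x86,0x01,0x94,0x4b,0xe2,0x51,0x83,0x7b}
#3 dst[0x23+7] := {0x94,0x4b,0xe2,0x51,0x83,0x7b,0x9e}
#4 dst[0x00+5] := {0xe6,0xce,0x86,0x01,0x94}
#5 dst[0x1d+8] := {0xf5,0xb5,0x44,0x41,0x00,0xe6,0xce,0x86}
query mem[0x1f]=0x44, mem[0x04]=0x94, mem[0x23]=0xce, mem[0x28]=0x7b, mem[0x22]=0xe6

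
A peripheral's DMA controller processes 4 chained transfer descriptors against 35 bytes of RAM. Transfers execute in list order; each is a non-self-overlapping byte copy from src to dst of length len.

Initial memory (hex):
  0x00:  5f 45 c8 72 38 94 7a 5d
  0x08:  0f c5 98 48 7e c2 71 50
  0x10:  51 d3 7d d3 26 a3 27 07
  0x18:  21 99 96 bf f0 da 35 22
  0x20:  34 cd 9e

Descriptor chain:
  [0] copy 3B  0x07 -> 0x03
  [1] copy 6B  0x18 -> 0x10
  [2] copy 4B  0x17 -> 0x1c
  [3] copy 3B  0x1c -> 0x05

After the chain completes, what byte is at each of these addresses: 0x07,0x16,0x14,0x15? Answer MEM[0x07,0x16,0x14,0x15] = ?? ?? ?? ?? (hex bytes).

MEM[0x07,0x16,0x14,0x15] = 99 27 f0 da

[0] 0x07->0x03 len=3 : 5d 0f c5
[1] 0x18->0x10 len=6 : 21 99 96 bf f0 da
[2] 0x17->0x1c len=4 : 07 21 99 96
[3] 0x1c->0x05 len=3 : 07 21 99
query mem[0x07]=0x99, mem[0x16]=0x27, mem[0x14]=0xf0, mem[0x15]=0xda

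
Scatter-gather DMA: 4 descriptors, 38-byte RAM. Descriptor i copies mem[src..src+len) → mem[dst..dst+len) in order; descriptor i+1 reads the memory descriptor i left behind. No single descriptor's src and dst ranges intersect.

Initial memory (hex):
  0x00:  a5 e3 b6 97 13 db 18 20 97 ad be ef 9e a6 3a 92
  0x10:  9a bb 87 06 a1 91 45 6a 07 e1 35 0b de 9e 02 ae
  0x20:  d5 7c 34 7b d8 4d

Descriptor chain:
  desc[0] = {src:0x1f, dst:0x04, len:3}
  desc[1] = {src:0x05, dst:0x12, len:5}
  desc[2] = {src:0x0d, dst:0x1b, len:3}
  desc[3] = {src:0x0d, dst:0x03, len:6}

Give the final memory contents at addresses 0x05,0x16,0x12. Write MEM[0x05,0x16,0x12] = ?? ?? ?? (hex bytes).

#0 dst[0x04+3] := {0xae,0xd5,0x7c}
#1 dst[0x12+5] := {0xd5,0x7c,0x20,0x97,0xad}
#2 dst[0x1b+3] := {0xa6,0x3a,0x92}
#3 dst[0x03+6] := {0xa6,0x3a,0x92,0x9a,0xbb,0xd5}
query mem[0x05]=0x92, mem[0x16]=0xad, mem[0x12]=0xd5

MEM[0x05,0x16,0x12] = 92 ad d5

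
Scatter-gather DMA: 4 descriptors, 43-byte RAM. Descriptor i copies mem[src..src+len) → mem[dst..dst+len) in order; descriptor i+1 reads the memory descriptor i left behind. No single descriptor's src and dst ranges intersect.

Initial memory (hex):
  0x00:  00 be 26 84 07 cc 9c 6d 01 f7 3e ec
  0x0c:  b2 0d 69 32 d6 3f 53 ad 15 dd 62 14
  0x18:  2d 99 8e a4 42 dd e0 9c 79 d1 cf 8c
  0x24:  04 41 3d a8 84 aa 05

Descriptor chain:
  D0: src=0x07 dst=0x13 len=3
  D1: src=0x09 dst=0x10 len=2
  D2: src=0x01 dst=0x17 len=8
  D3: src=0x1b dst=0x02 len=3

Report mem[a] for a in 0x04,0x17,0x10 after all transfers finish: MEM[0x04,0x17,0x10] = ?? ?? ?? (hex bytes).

#0 dst[0x13+3] := {0x6d,0x01,0xf7}
#1 dst[0x10+2] := {0xf7,0x3e}
#2 dst[0x17+8] := {0xbe,0x26,0x84,0x07,0xcc,0x9c,0x6d,0x01}
#3 dst[0x02+3] := {0xcc,0x9c,0x6d}
query mem[0x04]=0x6d, mem[0x17]=0xbe, mem[0x10]=0xf7

MEM[0x04,0x17,0x10] = 6d be f7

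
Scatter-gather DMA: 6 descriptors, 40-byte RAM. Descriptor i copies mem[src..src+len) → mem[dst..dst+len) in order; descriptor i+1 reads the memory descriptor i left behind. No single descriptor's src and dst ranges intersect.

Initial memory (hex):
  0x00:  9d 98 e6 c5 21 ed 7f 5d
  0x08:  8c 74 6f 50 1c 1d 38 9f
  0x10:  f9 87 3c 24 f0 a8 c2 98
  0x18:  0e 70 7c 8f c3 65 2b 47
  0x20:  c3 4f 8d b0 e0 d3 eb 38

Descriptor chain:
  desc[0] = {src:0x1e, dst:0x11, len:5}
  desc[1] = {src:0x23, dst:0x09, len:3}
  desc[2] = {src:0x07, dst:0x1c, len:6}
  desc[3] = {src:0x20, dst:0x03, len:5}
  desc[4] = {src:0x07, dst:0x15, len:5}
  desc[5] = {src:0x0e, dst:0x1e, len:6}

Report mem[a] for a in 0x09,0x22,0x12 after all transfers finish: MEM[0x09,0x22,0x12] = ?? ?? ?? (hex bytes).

D0: mem[0x11..0x15] <- [2b 47 c3 4f 8d]
D1: mem[0x09..0x0b] <- [b0 e0 d3]
D2: mem[0x1c..0x21] <- [5d 8c b0 e0 d3 1c]
D3: mem[0x03..0x07] <- [d3 1c 8d b0 e0]
D4: mem[0x15..0x19] <- [e0 8c b0 e0 d3]
D5: mem[0x1e..0x23] <- [38 9f f9 2b 47 c3]
query mem[0x09]=0xb0, mem[0x22]=0x47, mem[0x12]=0x47

MEM[0x09,0x22,0x12] = b0 47 47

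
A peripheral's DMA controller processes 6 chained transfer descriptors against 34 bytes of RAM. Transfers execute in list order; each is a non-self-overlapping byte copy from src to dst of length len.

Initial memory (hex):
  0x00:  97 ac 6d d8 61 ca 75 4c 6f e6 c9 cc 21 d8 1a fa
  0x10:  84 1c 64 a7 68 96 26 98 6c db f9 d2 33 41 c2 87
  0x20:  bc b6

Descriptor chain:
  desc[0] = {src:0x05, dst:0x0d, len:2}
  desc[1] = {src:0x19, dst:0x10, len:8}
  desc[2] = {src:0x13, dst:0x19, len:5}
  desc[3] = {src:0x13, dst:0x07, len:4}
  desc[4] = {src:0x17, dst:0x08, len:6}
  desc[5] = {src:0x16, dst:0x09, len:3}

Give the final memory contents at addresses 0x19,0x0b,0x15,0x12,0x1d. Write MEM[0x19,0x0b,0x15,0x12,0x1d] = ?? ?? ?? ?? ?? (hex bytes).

MEM[0x19,0x0b,0x15,0x12,0x1d] = 33 6c c2 d2 bc

D0: mem[0x0d..0x0e] <- [ca 75]
D1: mem[0x10..0x17] <- [db f9 d2 33 41 c2 87 bc]
D2: mem[0x19..0x1d] <- [33 41 c2 87 bc]
D3: mem[0x07..0x0a] <- [33 41 c2 87]
D4: mem[0x08..0x0d] <- [bc 6c 33 41 c2 87]
D5: mem[0x09..0x0b] <- [87 bc 6c]
query mem[0x19]=0x33, mem[0x0b]=0x6c, mem[0x15]=0xc2, mem[0x12]=0xd2, mem[0x1d]=0xbc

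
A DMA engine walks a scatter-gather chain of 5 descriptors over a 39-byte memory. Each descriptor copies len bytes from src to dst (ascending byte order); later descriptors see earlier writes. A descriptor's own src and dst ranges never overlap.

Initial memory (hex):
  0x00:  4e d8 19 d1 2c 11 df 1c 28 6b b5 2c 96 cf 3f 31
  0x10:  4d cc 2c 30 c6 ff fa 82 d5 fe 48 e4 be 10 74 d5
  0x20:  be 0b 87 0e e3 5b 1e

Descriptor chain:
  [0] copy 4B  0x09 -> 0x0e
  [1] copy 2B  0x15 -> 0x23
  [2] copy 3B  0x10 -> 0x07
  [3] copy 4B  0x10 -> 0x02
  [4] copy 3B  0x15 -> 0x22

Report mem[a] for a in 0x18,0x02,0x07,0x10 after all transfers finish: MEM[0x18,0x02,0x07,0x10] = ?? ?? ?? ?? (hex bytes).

  after D0: wrote 4B at 0x0e = 6bb52c96
  after D1: wrote 2B at 0x23 = fffa
  after D2: wrote 3B at 0x07 = 2c962c
  after D3: wrote 4B at 0x02 = 2c962c30
  after D4: wrote 3B at 0x22 = fffa82
query mem[0x18]=0xd5, mem[0x02]=0x2c, mem[0x07]=0x2c, mem[0x10]=0x2c

MEM[0x18,0x02,0x07,0x10] = d5 2c 2c 2c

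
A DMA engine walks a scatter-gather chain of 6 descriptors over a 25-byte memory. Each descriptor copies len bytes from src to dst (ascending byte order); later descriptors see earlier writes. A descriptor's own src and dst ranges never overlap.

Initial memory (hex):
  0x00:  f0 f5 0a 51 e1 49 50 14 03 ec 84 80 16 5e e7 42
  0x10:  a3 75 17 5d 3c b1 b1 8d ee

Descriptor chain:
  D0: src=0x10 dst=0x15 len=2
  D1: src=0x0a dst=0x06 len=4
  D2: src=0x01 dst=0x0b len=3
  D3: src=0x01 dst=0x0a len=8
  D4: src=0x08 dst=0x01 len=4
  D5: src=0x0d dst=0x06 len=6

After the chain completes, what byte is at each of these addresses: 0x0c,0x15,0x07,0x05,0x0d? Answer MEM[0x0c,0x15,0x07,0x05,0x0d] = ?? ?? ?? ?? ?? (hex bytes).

[0] 0x10->0x15 len=2 : a3 75
[1] 0x0a->0x06 len=4 : 84 80 16 5e
[2] 0x01->0x0b len=3 : f5 0a 51
[3] 0x01->0x0a len=8 : f5 0a 51 e1 49 84 80 16
[4] 0x08->0x01 len=4 : 16 5e f5 0a
[5] 0x0d->0x06 len=6 : e1 49 84 80 16 17
query mem[0x0c]=0x51, mem[0x15]=0xa3, mem[0x07]=0x49, mem[0x05]=0x49, mem[0x0d]=0xe1

MEM[0x0c,0x15,0x07,0x05,0x0d] = 51 a3 49 49 e1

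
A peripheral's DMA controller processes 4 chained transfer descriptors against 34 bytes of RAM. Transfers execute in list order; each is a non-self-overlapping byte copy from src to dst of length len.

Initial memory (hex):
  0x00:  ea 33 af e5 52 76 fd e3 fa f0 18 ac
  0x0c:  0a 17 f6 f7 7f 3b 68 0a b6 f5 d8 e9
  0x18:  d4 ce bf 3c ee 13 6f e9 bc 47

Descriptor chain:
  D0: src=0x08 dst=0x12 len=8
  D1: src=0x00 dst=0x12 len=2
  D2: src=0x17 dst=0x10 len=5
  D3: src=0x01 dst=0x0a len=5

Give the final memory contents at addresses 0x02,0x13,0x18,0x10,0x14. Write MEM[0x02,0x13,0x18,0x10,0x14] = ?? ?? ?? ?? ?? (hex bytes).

[0] 0x08->0x12 len=8 : fa f0 18 ac 0a 17 f6 f7
[1] 0x00->0x12 len=2 : ea 33
[2] 0x17->0x10 len=5 : 17 f6 f7 bf 3c
[3] 0x01->0x0a len=5 : 33 af e5 52 76
query mem[0x02]=0xaf, mem[0x13]=0xbf, mem[0x18]=0xf6, mem[0x10]=0x17, mem[0x14]=0x3c

MEM[0x02,0x13,0x18,0x10,0x14] = af bf f6 17 3c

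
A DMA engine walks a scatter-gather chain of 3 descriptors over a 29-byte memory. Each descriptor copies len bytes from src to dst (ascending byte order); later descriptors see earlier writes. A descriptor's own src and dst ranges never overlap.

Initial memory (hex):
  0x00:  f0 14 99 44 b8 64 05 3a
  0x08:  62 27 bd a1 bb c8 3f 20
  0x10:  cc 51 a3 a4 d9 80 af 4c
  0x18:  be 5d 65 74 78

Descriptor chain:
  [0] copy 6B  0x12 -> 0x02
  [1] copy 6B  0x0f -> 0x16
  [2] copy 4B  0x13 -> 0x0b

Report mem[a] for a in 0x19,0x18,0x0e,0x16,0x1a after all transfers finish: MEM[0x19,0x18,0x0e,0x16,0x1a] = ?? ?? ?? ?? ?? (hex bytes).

MEM[0x19,0x18,0x0e,0x16,0x1a] = a3 51 20 20 a4

D0: mem[0x02..0x07] <- [a3 a4 d9 80 af 4c]
D1: mem[0x16..0x1b] <- [20 cc 51 a3 a4 d9]
D2: mem[0x0b..0x0e] <- [a4 d9 80 20]
query mem[0x19]=0xa3, mem[0x18]=0x51, mem[0x0e]=0x20, mem[0x16]=0x20, mem[0x1a]=0xa4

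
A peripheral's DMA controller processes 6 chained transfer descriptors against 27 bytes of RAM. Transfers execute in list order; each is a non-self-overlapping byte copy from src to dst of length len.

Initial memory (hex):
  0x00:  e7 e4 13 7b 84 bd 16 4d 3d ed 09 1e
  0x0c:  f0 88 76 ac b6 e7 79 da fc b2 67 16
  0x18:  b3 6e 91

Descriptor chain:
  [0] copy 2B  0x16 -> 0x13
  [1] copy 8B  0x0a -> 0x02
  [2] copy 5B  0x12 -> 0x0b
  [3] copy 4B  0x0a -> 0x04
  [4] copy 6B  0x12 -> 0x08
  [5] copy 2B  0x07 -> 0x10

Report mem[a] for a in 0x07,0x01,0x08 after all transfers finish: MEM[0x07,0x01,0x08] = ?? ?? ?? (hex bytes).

[0] 0x16->0x13 len=2 : 67 16
[1] 0x0a->0x02 len=8 : 09 1e f0 88 76 ac b6 e7
[2] 0x12->0x0b len=5 : 79 67 16 b2 67
[3] 0x0a->0x04 len=4 : 09 79 67 16
[4] 0x12->0x08 len=6 : 79 67 16 b2 67 16
[5] 0x07->0x10 len=2 : 16 79
query mem[0x07]=0x16, mem[0x01]=0xe4, mem[0x08]=0x79

MEM[0x07,0x01,0x08] = 16 e4 79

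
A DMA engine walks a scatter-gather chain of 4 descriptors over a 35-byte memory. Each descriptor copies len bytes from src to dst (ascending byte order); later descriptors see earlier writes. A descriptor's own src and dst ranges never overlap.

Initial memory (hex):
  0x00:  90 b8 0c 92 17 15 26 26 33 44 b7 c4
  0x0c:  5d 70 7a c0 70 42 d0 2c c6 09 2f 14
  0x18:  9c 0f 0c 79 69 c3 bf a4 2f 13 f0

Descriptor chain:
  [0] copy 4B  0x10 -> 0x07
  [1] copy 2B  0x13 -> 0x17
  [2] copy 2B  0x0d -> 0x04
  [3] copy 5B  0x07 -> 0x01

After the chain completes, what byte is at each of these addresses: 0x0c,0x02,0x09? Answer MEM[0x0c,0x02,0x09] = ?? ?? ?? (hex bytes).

  after D0: wrote 4B at 0x07 = 7042d02c
  after D1: wrote 2B at 0x17 = 2cc6
  after D2: wrote 2B at 0x04 = 707a
  after D3: wrote 5B at 0x01 = 7042d02cc4
query mem[0x0c]=0x5d, mem[0x02]=0x42, mem[0x09]=0xd0

MEM[0x0c,0x02,0x09] = 5d 42 d0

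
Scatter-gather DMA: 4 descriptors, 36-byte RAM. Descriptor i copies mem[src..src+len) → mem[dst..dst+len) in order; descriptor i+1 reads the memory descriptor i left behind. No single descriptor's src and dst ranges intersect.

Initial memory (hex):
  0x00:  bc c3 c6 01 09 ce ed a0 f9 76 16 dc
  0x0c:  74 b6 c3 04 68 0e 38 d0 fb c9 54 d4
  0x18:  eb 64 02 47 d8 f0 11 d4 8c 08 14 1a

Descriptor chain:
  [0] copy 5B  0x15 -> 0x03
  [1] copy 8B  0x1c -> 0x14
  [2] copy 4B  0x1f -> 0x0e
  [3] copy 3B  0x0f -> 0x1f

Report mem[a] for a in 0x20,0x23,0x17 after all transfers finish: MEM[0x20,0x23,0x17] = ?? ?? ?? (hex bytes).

D0: mem[0x03..0x07] <- [c9 54 d4 eb 64]
D1: mem[0x14..0x1b] <- [d8 f0 11 d4 8c 08 14 1a]
D2: mem[0x0e..0x11] <- [d4 8c 08 14]
D3: mem[0x1f..0x21] <- [8c 08 14]
query mem[0x20]=0x08, mem[0x23]=0x1a, mem[0x17]=0xd4

MEM[0x20,0x23,0x17] = 08 1a d4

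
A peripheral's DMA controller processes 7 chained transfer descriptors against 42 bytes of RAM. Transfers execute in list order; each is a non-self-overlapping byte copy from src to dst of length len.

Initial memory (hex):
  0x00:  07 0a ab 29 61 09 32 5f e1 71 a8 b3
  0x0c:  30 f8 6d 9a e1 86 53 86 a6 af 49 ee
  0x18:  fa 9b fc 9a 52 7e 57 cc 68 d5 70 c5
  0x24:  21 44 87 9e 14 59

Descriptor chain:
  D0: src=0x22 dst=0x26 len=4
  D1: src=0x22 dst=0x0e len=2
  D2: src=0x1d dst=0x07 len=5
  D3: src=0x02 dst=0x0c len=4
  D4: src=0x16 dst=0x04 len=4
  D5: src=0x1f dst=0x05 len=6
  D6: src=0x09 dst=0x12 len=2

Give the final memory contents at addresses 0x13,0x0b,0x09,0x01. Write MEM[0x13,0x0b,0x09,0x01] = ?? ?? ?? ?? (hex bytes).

MEM[0x13,0x0b,0x09,0x01] = 21 d5 c5 0a

[0] 0x22->0x26 len=4 : 70 c5 21 44
[1] 0x22->0x0e len=2 : 70 c5
[2] 0x1d->0x07 len=5 : 7e 57 cc 68 d5
[3] 0x02->0x0c len=4 : ab 29 61 09
[4] 0x16->0x04 len=4 : 49 ee fa 9b
[5] 0x1f->0x05 len=6 : cc 68 d5 70 c5 21
[6] 0x09->0x12 len=2 : c5 21
query mem[0x13]=0x21, mem[0x0b]=0xd5, mem[0x09]=0xc5, mem[0x01]=0x0a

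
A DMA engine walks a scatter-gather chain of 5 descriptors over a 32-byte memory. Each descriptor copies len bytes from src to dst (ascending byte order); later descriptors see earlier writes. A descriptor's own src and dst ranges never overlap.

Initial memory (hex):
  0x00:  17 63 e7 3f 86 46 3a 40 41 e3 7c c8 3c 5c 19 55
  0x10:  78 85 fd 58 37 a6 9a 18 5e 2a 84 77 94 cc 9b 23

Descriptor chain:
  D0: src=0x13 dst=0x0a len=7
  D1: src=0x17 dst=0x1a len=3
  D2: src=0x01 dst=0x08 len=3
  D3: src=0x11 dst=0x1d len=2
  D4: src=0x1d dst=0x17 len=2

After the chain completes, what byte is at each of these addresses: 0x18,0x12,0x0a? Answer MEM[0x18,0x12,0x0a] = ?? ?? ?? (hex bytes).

D0: mem[0x0a..0x10] <- [58 37 a6 9a 18 5e 2a]
D1: mem[0x1a..0x1c] <- [18 5e 2a]
D2: mem[0x08..0x0a] <- [63 e7 3f]
D3: mem[0x1d..0x1e] <- [85 fd]
D4: mem[0x17..0x18] <- [85 fd]
query mem[0x18]=0xfd, mem[0x12]=0xfd, mem[0x0a]=0x3f

MEM[0x18,0x12,0x0a] = fd fd 3f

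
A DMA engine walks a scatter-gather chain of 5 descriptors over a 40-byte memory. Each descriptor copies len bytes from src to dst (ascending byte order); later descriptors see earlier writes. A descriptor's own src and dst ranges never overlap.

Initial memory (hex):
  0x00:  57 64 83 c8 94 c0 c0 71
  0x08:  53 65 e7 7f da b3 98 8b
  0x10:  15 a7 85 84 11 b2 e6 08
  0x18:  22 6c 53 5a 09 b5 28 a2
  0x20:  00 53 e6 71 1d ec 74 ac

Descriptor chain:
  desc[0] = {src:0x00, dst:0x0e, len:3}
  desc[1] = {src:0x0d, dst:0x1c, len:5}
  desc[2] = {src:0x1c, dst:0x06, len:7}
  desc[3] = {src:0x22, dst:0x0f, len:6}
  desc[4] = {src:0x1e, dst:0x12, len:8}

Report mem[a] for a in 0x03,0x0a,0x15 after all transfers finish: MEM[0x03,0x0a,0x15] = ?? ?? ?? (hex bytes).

#0 dst[0x0e+3] := {0x57,0x64,0x83}
#1 dst[0x1c+5] := {0xb3,0x57,0x64,0x83,0xa7}
#2 dst[0x06+7] := {0xb3,0x57,0x64,0x83,0xa7,0x53,0xe6}
#3 dst[0x0f+6] := {0xe6,0x71,0x1d,0xec,0x74,0xac}
#4 dst[0x12+8] := {0x64,0x83,0xa7,0x53,0xe6,0x71,0x1d,0xec}
query mem[0x03]=0xc8, mem[0x0a]=0xa7, mem[0x15]=0x53

MEM[0x03,0x0a,0x15] = c8 a7 53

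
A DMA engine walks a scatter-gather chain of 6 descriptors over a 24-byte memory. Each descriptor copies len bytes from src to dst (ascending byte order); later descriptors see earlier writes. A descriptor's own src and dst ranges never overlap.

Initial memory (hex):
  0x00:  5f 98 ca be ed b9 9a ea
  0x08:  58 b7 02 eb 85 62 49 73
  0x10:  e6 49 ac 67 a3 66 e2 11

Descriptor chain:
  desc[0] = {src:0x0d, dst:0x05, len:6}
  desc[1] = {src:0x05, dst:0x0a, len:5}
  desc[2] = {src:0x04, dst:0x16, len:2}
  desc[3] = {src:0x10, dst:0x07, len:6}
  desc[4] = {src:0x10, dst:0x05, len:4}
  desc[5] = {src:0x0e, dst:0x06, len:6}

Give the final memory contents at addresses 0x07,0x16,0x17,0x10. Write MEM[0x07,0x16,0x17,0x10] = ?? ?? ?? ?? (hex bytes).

MEM[0x07,0x16,0x17,0x10] = 73 ed 62 e6

[0] 0x0d->0x05 len=6 : 62 49 73 e6 49 ac
[1] 0x05->0x0a len=5 : 62 49 73 e6 49
[2] 0x04->0x16 len=2 : ed 62
[3] 0x10->0x07 len=6 : e6 49 ac 67 a3 66
[4] 0x10->0x05 len=4 : e6 49 ac 67
[5] 0x0e->0x06 len=6 : 49 73 e6 49 ac 67
query mem[0x07]=0x73, mem[0x16]=0xed, mem[0x17]=0x62, mem[0x10]=0xe6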